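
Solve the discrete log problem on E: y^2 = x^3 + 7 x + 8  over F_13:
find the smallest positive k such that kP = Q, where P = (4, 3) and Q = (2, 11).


Enumerate multiples of P until we hit Q = (2, 11):
  1P = (4, 3)
  2P = (2, 11)
Match found at i = 2.

k = 2


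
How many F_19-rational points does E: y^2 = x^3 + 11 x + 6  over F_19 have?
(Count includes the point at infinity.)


For each x in F_19, count y with y^2 = x^3 + 11 x + 6 mod 19:
  x = 0: RHS = 6, y in [5, 14]  -> 2 point(s)
  x = 2: RHS = 17, y in [6, 13]  -> 2 point(s)
  x = 3: RHS = 9, y in [3, 16]  -> 2 point(s)
  x = 4: RHS = 0, y in [0]  -> 1 point(s)
  x = 8: RHS = 17, y in [6, 13]  -> 2 point(s)
  x = 9: RHS = 17, y in [6, 13]  -> 2 point(s)
  x = 12: RHS = 4, y in [2, 17]  -> 2 point(s)
  x = 13: RHS = 9, y in [3, 16]  -> 2 point(s)
  x = 14: RHS = 16, y in [4, 15]  -> 2 point(s)
Affine points: 17. Add the point at infinity: total = 18.

#E(F_19) = 18


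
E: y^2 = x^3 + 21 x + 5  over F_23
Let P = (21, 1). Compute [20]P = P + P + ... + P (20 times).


k = 20 = 10100_2 (binary, LSB first: 00101)
Double-and-add from P = (21, 1):
  bit 0 = 0: acc unchanged = O
  bit 1 = 0: acc unchanged = O
  bit 2 = 1: acc = O + (1, 2) = (1, 2)
  bit 3 = 0: acc unchanged = (1, 2)
  bit 4 = 1: acc = (1, 2) + (7, 14) = (19, 8)

20P = (19, 8)


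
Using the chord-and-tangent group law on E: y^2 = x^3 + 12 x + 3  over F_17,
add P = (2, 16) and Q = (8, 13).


P != Q, so use the chord formula.
s = (y2 - y1) / (x2 - x1) = (14) / (6) mod 17 = 8
x3 = s^2 - x1 - x2 mod 17 = 8^2 - 2 - 8 = 3
y3 = s (x1 - x3) - y1 mod 17 = 8 * (2 - 3) - 16 = 10

P + Q = (3, 10)


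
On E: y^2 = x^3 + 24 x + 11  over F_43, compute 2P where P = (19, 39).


Doubling: s = (3 x1^2 + a) / (2 y1)
s = (3*19^2 + 24) / (2*39) mod 43 = 39
x3 = s^2 - 2 x1 mod 43 = 39^2 - 2*19 = 21
y3 = s (x1 - x3) - y1 mod 43 = 39 * (19 - 21) - 39 = 12

2P = (21, 12)


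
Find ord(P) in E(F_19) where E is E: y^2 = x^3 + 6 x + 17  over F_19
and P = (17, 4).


Compute successive multiples of P until we hit O:
  1P = (17, 4)
  2P = (15, 10)
  3P = (15, 9)
  4P = (17, 15)
  5P = O

ord(P) = 5


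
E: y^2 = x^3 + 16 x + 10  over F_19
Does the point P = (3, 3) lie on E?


Check whether y^2 = x^3 + 16 x + 10 (mod 19) for (x, y) = (3, 3).
LHS: y^2 = 3^2 mod 19 = 9
RHS: x^3 + 16 x + 10 = 3^3 + 16*3 + 10 mod 19 = 9
LHS = RHS

Yes, on the curve


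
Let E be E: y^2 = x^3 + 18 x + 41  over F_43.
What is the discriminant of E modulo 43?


4 a^3 + 27 b^2 = 4*18^3 + 27*41^2 = 23328 + 45387 = 68715
Delta = -16 * (68715) = -1099440
Delta mod 43 = 27

Delta = 27 (mod 43)


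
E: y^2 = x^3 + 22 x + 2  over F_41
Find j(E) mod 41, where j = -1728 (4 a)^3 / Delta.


Delta = -16(4 a^3 + 27 b^2) mod 41 = 24
-1728 * (4 a)^3 = -1728 * (4*22)^3 mod 41 = 16
j = 16 * 24^(-1) mod 41 = 28

j = 28 (mod 41)


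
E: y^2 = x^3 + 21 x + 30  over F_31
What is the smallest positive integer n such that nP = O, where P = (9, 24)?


Compute successive multiples of P until we hit O:
  1P = (9, 24)
  2P = (20, 24)
  3P = (2, 7)
  4P = (24, 6)
  5P = (23, 30)
  6P = (15, 0)
  7P = (23, 1)
  8P = (24, 25)
  ... (continuing to 12P)
  12P = O

ord(P) = 12


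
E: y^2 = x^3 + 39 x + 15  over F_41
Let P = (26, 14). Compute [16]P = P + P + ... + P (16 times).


k = 16 = 10000_2 (binary, LSB first: 00001)
Double-and-add from P = (26, 14):
  bit 0 = 0: acc unchanged = O
  bit 1 = 0: acc unchanged = O
  bit 2 = 0: acc unchanged = O
  bit 3 = 0: acc unchanged = O
  bit 4 = 1: acc = O + (14, 36) = (14, 36)

16P = (14, 36)


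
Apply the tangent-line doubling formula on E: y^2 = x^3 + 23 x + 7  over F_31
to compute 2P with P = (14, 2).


Doubling: s = (3 x1^2 + a) / (2 y1)
s = (3*14^2 + 23) / (2*2) mod 31 = 21
x3 = s^2 - 2 x1 mod 31 = 21^2 - 2*14 = 10
y3 = s (x1 - x3) - y1 mod 31 = 21 * (14 - 10) - 2 = 20

2P = (10, 20)


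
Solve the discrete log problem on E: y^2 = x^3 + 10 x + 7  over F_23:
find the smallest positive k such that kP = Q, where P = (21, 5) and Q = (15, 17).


Enumerate multiples of P until we hit Q = (15, 17):
  1P = (21, 5)
  2P = (7, 12)
  3P = (1, 8)
  4P = (2, 14)
  5P = (18, 19)
  6P = (16, 10)
  7P = (10, 7)
  8P = (8, 1)
  9P = (19, 8)
  10P = (14, 19)
  11P = (15, 6)
  12P = (3, 15)
  13P = (3, 8)
  14P = (15, 17)
Match found at i = 14.

k = 14


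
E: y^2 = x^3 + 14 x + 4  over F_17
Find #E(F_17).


For each x in F_17, count y with y^2 = x^3 + 14 x + 4 mod 17:
  x = 0: RHS = 4, y in [2, 15]  -> 2 point(s)
  x = 1: RHS = 2, y in [6, 11]  -> 2 point(s)
  x = 6: RHS = 15, y in [7, 10]  -> 2 point(s)
  x = 8: RHS = 16, y in [4, 13]  -> 2 point(s)
  x = 9: RHS = 9, y in [3, 14]  -> 2 point(s)
  x = 12: RHS = 13, y in [8, 9]  -> 2 point(s)
  x = 15: RHS = 2, y in [6, 11]  -> 2 point(s)
Affine points: 14. Add the point at infinity: total = 15.

#E(F_17) = 15


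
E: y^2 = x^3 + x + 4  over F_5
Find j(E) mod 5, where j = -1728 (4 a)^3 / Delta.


Delta = -16(4 a^3 + 27 b^2) mod 5 = 4
-1728 * (4 a)^3 = -1728 * (4*1)^3 mod 5 = 3
j = 3 * 4^(-1) mod 5 = 2

j = 2 (mod 5)


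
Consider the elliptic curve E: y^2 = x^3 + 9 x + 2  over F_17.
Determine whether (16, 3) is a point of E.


Check whether y^2 = x^3 + 9 x + 2 (mod 17) for (x, y) = (16, 3).
LHS: y^2 = 3^2 mod 17 = 9
RHS: x^3 + 9 x + 2 = 16^3 + 9*16 + 2 mod 17 = 9
LHS = RHS

Yes, on the curve


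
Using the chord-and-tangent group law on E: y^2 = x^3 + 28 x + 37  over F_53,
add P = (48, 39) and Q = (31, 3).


P != Q, so use the chord formula.
s = (y2 - y1) / (x2 - x1) = (17) / (36) mod 53 = 52
x3 = s^2 - x1 - x2 mod 53 = 52^2 - 48 - 31 = 28
y3 = s (x1 - x3) - y1 mod 53 = 52 * (48 - 28) - 39 = 47

P + Q = (28, 47)


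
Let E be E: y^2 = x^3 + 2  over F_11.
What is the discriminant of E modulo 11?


4 a^3 + 27 b^2 = 4*0^3 + 27*2^2 = 0 + 108 = 108
Delta = -16 * (108) = -1728
Delta mod 11 = 10

Delta = 10 (mod 11)


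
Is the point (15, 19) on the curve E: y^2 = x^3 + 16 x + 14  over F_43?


Check whether y^2 = x^3 + 16 x + 14 (mod 43) for (x, y) = (15, 19).
LHS: y^2 = 19^2 mod 43 = 17
RHS: x^3 + 16 x + 14 = 15^3 + 16*15 + 14 mod 43 = 17
LHS = RHS

Yes, on the curve


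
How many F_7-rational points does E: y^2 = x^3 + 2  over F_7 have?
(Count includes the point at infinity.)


For each x in F_7, count y with y^2 = x^3 + 0 x + 2 mod 7:
  x = 0: RHS = 2, y in [3, 4]  -> 2 point(s)
  x = 3: RHS = 1, y in [1, 6]  -> 2 point(s)
  x = 5: RHS = 1, y in [1, 6]  -> 2 point(s)
  x = 6: RHS = 1, y in [1, 6]  -> 2 point(s)
Affine points: 8. Add the point at infinity: total = 9.

#E(F_7) = 9


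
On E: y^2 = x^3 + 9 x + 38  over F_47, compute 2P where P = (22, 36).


Doubling: s = (3 x1^2 + a) / (2 y1)
s = (3*22^2 + 9) / (2*36) mod 47 = 34
x3 = s^2 - 2 x1 mod 47 = 34^2 - 2*22 = 31
y3 = s (x1 - x3) - y1 mod 47 = 34 * (22 - 31) - 36 = 34

2P = (31, 34)


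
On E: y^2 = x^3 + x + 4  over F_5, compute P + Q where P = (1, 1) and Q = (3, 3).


P != Q, so use the chord formula.
s = (y2 - y1) / (x2 - x1) = (2) / (2) mod 5 = 1
x3 = s^2 - x1 - x2 mod 5 = 1^2 - 1 - 3 = 2
y3 = s (x1 - x3) - y1 mod 5 = 1 * (1 - 2) - 1 = 3

P + Q = (2, 3)


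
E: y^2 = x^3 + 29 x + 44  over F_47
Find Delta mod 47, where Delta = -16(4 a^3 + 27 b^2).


4 a^3 + 27 b^2 = 4*29^3 + 27*44^2 = 97556 + 52272 = 149828
Delta = -16 * (149828) = -2397248
Delta mod 47 = 34

Delta = 34 (mod 47)


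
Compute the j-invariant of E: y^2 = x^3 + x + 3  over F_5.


Delta = -16(4 a^3 + 27 b^2) mod 5 = 3
-1728 * (4 a)^3 = -1728 * (4*1)^3 mod 5 = 3
j = 3 * 3^(-1) mod 5 = 1

j = 1 (mod 5)


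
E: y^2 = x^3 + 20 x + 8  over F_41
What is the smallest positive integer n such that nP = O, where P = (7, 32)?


Compute successive multiples of P until we hit O:
  1P = (7, 32)
  2P = (35, 0)
  3P = (7, 9)
  4P = O

ord(P) = 4


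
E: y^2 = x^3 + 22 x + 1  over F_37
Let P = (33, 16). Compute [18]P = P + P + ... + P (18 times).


k = 18 = 10010_2 (binary, LSB first: 01001)
Double-and-add from P = (33, 16):
  bit 0 = 0: acc unchanged = O
  bit 1 = 1: acc = O + (19, 10) = (19, 10)
  bit 2 = 0: acc unchanged = (19, 10)
  bit 3 = 0: acc unchanged = (19, 10)
  bit 4 = 1: acc = (19, 10) + (10, 0) = (17, 21)

18P = (17, 21)


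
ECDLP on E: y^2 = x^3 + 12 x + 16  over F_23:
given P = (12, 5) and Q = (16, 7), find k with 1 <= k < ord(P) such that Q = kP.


Enumerate multiples of P until we hit Q = (16, 7):
  1P = (12, 5)
  2P = (8, 7)
  3P = (9, 5)
  4P = (2, 18)
  5P = (10, 20)
  6P = (17, 21)
  7P = (7, 11)
  8P = (22, 7)
  9P = (1, 11)
  10P = (16, 16)
  11P = (4, 17)
  12P = (15, 11)
  13P = (0, 19)
  14P = (13, 0)
  15P = (0, 4)
  16P = (15, 12)
  17P = (4, 6)
  18P = (16, 7)
Match found at i = 18.

k = 18


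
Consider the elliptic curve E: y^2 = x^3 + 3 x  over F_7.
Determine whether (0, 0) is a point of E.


Check whether y^2 = x^3 + 3 x + 0 (mod 7) for (x, y) = (0, 0).
LHS: y^2 = 0^2 mod 7 = 0
RHS: x^3 + 3 x + 0 = 0^3 + 3*0 + 0 mod 7 = 0
LHS = RHS

Yes, on the curve


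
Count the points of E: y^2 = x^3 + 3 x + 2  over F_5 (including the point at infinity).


For each x in F_5, count y with y^2 = x^3 + 3 x + 2 mod 5:
  x = 1: RHS = 1, y in [1, 4]  -> 2 point(s)
  x = 2: RHS = 1, y in [1, 4]  -> 2 point(s)
Affine points: 4. Add the point at infinity: total = 5.

#E(F_5) = 5


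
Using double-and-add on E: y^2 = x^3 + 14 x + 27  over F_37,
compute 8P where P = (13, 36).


k = 8 = 1000_2 (binary, LSB first: 0001)
Double-and-add from P = (13, 36):
  bit 0 = 0: acc unchanged = O
  bit 1 = 0: acc unchanged = O
  bit 2 = 0: acc unchanged = O
  bit 3 = 1: acc = O + (4, 31) = (4, 31)

8P = (4, 31)


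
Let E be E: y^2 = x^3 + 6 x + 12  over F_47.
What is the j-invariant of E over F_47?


Delta = -16(4 a^3 + 27 b^2) mod 47 = 14
-1728 * (4 a)^3 = -1728 * (4*6)^3 mod 47 = 19
j = 19 * 14^(-1) mod 47 = 45

j = 45 (mod 47)


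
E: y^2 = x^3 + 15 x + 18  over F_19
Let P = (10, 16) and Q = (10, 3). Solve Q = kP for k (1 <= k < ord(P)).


Enumerate multiples of P until we hit Q = (10, 3):
  1P = (10, 16)
  2P = (5, 16)
  3P = (4, 3)
  4P = (6, 18)
  5P = (8, 2)
  6P = (12, 8)
  7P = (13, 15)
  8P = (13, 4)
  9P = (12, 11)
  10P = (8, 17)
  11P = (6, 1)
  12P = (4, 16)
  13P = (5, 3)
  14P = (10, 3)
Match found at i = 14.

k = 14


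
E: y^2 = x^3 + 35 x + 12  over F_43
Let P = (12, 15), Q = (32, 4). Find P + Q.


P != Q, so use the chord formula.
s = (y2 - y1) / (x2 - x1) = (32) / (20) mod 43 = 36
x3 = s^2 - x1 - x2 mod 43 = 36^2 - 12 - 32 = 5
y3 = s (x1 - x3) - y1 mod 43 = 36 * (12 - 5) - 15 = 22

P + Q = (5, 22)


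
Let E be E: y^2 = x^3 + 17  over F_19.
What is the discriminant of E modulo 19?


4 a^3 + 27 b^2 = 4*0^3 + 27*17^2 = 0 + 7803 = 7803
Delta = -16 * (7803) = -124848
Delta mod 19 = 1

Delta = 1 (mod 19)


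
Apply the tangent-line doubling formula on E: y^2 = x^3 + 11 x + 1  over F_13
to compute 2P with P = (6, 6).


Doubling: s = (3 x1^2 + a) / (2 y1)
s = (3*6^2 + 11) / (2*6) mod 13 = 11
x3 = s^2 - 2 x1 mod 13 = 11^2 - 2*6 = 5
y3 = s (x1 - x3) - y1 mod 13 = 11 * (6 - 5) - 6 = 5

2P = (5, 5)


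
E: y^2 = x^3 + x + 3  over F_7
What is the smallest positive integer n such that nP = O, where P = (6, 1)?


Compute successive multiples of P until we hit O:
  1P = (6, 1)
  2P = (6, 6)
  3P = O

ord(P) = 3


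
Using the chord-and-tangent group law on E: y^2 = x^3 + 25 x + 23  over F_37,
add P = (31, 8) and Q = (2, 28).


P != Q, so use the chord formula.
s = (y2 - y1) / (x2 - x1) = (20) / (8) mod 37 = 21
x3 = s^2 - x1 - x2 mod 37 = 21^2 - 31 - 2 = 1
y3 = s (x1 - x3) - y1 mod 37 = 21 * (31 - 1) - 8 = 30

P + Q = (1, 30)


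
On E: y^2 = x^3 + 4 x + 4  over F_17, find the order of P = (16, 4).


Compute successive multiples of P until we hit O:
  1P = (16, 4)
  2P = (11, 11)
  3P = (11, 6)
  4P = (16, 13)
  5P = O

ord(P) = 5


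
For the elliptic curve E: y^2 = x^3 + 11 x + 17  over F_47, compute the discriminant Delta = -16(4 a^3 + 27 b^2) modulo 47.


4 a^3 + 27 b^2 = 4*11^3 + 27*17^2 = 5324 + 7803 = 13127
Delta = -16 * (13127) = -210032
Delta mod 47 = 11

Delta = 11 (mod 47)


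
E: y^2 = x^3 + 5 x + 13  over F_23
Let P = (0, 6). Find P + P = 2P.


Doubling: s = (3 x1^2 + a) / (2 y1)
s = (3*0^2 + 5) / (2*6) mod 23 = 10
x3 = s^2 - 2 x1 mod 23 = 10^2 - 2*0 = 8
y3 = s (x1 - x3) - y1 mod 23 = 10 * (0 - 8) - 6 = 6

2P = (8, 6)


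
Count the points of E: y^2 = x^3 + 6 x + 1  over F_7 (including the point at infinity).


For each x in F_7, count y with y^2 = x^3 + 6 x + 1 mod 7:
  x = 0: RHS = 1, y in [1, 6]  -> 2 point(s)
  x = 1: RHS = 1, y in [1, 6]  -> 2 point(s)
  x = 2: RHS = 0, y in [0]  -> 1 point(s)
  x = 3: RHS = 4, y in [2, 5]  -> 2 point(s)
  x = 5: RHS = 2, y in [3, 4]  -> 2 point(s)
  x = 6: RHS = 1, y in [1, 6]  -> 2 point(s)
Affine points: 11. Add the point at infinity: total = 12.

#E(F_7) = 12


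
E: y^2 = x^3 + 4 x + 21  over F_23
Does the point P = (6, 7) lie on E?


Check whether y^2 = x^3 + 4 x + 21 (mod 23) for (x, y) = (6, 7).
LHS: y^2 = 7^2 mod 23 = 3
RHS: x^3 + 4 x + 21 = 6^3 + 4*6 + 21 mod 23 = 8
LHS != RHS

No, not on the curve


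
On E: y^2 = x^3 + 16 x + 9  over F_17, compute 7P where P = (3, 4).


k = 7 = 111_2 (binary, LSB first: 111)
Double-and-add from P = (3, 4):
  bit 0 = 1: acc = O + (3, 4) = (3, 4)
  bit 1 = 1: acc = (3, 4) + (12, 5) = (6, 7)
  bit 2 = 1: acc = (6, 7) + (9, 7) = (2, 10)

7P = (2, 10)


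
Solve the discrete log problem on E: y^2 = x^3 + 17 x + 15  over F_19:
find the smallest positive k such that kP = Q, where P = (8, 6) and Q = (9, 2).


Enumerate multiples of P until we hit Q = (9, 2):
  1P = (8, 6)
  2P = (3, 13)
  3P = (13, 1)
  4P = (18, 4)
  5P = (9, 17)
  6P = (9, 2)
Match found at i = 6.

k = 6


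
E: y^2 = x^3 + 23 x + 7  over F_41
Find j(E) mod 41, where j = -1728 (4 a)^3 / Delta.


Delta = -16(4 a^3 + 27 b^2) mod 41 = 13
-1728 * (4 a)^3 = -1728 * (4*23)^3 mod 41 = 27
j = 27 * 13^(-1) mod 41 = 21

j = 21 (mod 41)


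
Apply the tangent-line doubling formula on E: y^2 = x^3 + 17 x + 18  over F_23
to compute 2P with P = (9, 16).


Doubling: s = (3 x1^2 + a) / (2 y1)
s = (3*9^2 + 17) / (2*16) mod 23 = 11
x3 = s^2 - 2 x1 mod 23 = 11^2 - 2*9 = 11
y3 = s (x1 - x3) - y1 mod 23 = 11 * (9 - 11) - 16 = 8

2P = (11, 8)


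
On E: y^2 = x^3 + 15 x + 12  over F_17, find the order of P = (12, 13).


Compute successive multiples of P until we hit O:
  1P = (12, 13)
  2P = (8, 10)
  3P = (5, 5)
  4P = (2, 13)
  5P = (3, 4)
  6P = (3, 13)
  7P = (2, 4)
  8P = (5, 12)
  ... (continuing to 11P)
  11P = O

ord(P) = 11


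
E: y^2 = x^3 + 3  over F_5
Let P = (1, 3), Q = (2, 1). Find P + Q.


P != Q, so use the chord formula.
s = (y2 - y1) / (x2 - x1) = (3) / (1) mod 5 = 3
x3 = s^2 - x1 - x2 mod 5 = 3^2 - 1 - 2 = 1
y3 = s (x1 - x3) - y1 mod 5 = 3 * (1 - 1) - 3 = 2

P + Q = (1, 2)


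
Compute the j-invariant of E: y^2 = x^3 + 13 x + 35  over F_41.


Delta = -16(4 a^3 + 27 b^2) mod 41 = 9
-1728 * (4 a)^3 = -1728 * (4*13)^3 mod 41 = 9
j = 9 * 9^(-1) mod 41 = 1

j = 1 (mod 41)


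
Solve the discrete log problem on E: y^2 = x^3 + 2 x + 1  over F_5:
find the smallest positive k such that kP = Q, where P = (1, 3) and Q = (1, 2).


Enumerate multiples of P until we hit Q = (1, 2):
  1P = (1, 3)
  2P = (3, 2)
  3P = (0, 4)
  4P = (0, 1)
  5P = (3, 3)
  6P = (1, 2)
Match found at i = 6.

k = 6


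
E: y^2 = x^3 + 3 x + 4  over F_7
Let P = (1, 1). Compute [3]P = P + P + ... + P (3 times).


k = 3 = 11_2 (binary, LSB first: 11)
Double-and-add from P = (1, 1):
  bit 0 = 1: acc = O + (1, 1) = (1, 1)
  bit 1 = 1: acc = (1, 1) + (0, 2) = (0, 5)

3P = (0, 5)


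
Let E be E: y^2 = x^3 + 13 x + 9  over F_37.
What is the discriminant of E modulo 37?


4 a^3 + 27 b^2 = 4*13^3 + 27*9^2 = 8788 + 2187 = 10975
Delta = -16 * (10975) = -175600
Delta mod 37 = 2

Delta = 2 (mod 37)


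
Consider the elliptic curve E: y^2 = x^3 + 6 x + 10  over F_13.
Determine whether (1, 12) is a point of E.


Check whether y^2 = x^3 + 6 x + 10 (mod 13) for (x, y) = (1, 12).
LHS: y^2 = 12^2 mod 13 = 1
RHS: x^3 + 6 x + 10 = 1^3 + 6*1 + 10 mod 13 = 4
LHS != RHS

No, not on the curve


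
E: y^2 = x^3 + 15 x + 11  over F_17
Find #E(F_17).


For each x in F_17, count y with y^2 = x^3 + 15 x + 11 mod 17:
  x = 2: RHS = 15, y in [7, 10]  -> 2 point(s)
  x = 3: RHS = 15, y in [7, 10]  -> 2 point(s)
  x = 4: RHS = 16, y in [4, 13]  -> 2 point(s)
  x = 7: RHS = 0, y in [0]  -> 1 point(s)
  x = 9: RHS = 8, y in [5, 12]  -> 2 point(s)
  x = 12: RHS = 15, y in [7, 10]  -> 2 point(s)
Affine points: 11. Add the point at infinity: total = 12.

#E(F_17) = 12


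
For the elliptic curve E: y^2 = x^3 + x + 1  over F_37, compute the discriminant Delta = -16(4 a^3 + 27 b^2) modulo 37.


4 a^3 + 27 b^2 = 4*1^3 + 27*1^2 = 4 + 27 = 31
Delta = -16 * (31) = -496
Delta mod 37 = 22

Delta = 22 (mod 37)


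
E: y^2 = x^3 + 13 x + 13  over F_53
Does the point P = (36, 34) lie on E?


Check whether y^2 = x^3 + 13 x + 13 (mod 53) for (x, y) = (36, 34).
LHS: y^2 = 34^2 mod 53 = 43
RHS: x^3 + 13 x + 13 = 36^3 + 13*36 + 13 mod 53 = 20
LHS != RHS

No, not on the curve


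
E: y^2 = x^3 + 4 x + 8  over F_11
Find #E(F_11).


For each x in F_11, count y with y^2 = x^3 + 4 x + 8 mod 11:
  x = 3: RHS = 3, y in [5, 6]  -> 2 point(s)
  x = 4: RHS = 0, y in [0]  -> 1 point(s)
  x = 7: RHS = 5, y in [4, 7]  -> 2 point(s)
  x = 9: RHS = 3, y in [5, 6]  -> 2 point(s)
  x = 10: RHS = 3, y in [5, 6]  -> 2 point(s)
Affine points: 9. Add the point at infinity: total = 10.

#E(F_11) = 10


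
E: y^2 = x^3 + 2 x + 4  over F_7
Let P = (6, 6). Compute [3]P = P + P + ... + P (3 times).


k = 3 = 11_2 (binary, LSB first: 11)
Double-and-add from P = (6, 6):
  bit 0 = 1: acc = O + (6, 6) = (6, 6)
  bit 1 = 1: acc = (6, 6) + (3, 4) = (0, 5)

3P = (0, 5)


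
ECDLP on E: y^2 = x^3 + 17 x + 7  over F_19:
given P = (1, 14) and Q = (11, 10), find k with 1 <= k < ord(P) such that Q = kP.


Enumerate multiples of P until we hit Q = (11, 10):
  1P = (1, 14)
  2P = (2, 7)
  3P = (8, 16)
  4P = (0, 8)
  5P = (16, 10)
  6P = (3, 3)
  7P = (12, 18)
  8P = (11, 10)
Match found at i = 8.

k = 8


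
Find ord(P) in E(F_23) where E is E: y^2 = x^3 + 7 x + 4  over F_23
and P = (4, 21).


Compute successive multiples of P until we hit O:
  1P = (4, 21)
  2P = (10, 4)
  3P = (10, 19)
  4P = (4, 2)
  5P = O

ord(P) = 5


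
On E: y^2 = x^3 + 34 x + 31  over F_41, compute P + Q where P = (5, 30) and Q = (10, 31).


P != Q, so use the chord formula.
s = (y2 - y1) / (x2 - x1) = (1) / (5) mod 41 = 33
x3 = s^2 - x1 - x2 mod 41 = 33^2 - 5 - 10 = 8
y3 = s (x1 - x3) - y1 mod 41 = 33 * (5 - 8) - 30 = 35

P + Q = (8, 35)


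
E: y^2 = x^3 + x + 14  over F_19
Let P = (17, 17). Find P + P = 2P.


Doubling: s = (3 x1^2 + a) / (2 y1)
s = (3*17^2 + 1) / (2*17) mod 19 = 11
x3 = s^2 - 2 x1 mod 19 = 11^2 - 2*17 = 11
y3 = s (x1 - x3) - y1 mod 19 = 11 * (17 - 11) - 17 = 11

2P = (11, 11)


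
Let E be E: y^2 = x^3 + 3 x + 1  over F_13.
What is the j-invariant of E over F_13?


Delta = -16(4 a^3 + 27 b^2) mod 13 = 11
-1728 * (4 a)^3 = -1728 * (4*3)^3 mod 13 = 12
j = 12 * 11^(-1) mod 13 = 7

j = 7 (mod 13)


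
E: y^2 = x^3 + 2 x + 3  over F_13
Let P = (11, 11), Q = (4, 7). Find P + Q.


P != Q, so use the chord formula.
s = (y2 - y1) / (x2 - x1) = (9) / (6) mod 13 = 8
x3 = s^2 - x1 - x2 mod 13 = 8^2 - 11 - 4 = 10
y3 = s (x1 - x3) - y1 mod 13 = 8 * (11 - 10) - 11 = 10

P + Q = (10, 10)


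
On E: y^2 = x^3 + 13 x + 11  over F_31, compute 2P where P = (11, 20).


Doubling: s = (3 x1^2 + a) / (2 y1)
s = (3*11^2 + 13) / (2*20) mod 31 = 28
x3 = s^2 - 2 x1 mod 31 = 28^2 - 2*11 = 18
y3 = s (x1 - x3) - y1 mod 31 = 28 * (11 - 18) - 20 = 1

2P = (18, 1)


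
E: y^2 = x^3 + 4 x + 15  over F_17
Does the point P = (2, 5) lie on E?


Check whether y^2 = x^3 + 4 x + 15 (mod 17) for (x, y) = (2, 5).
LHS: y^2 = 5^2 mod 17 = 8
RHS: x^3 + 4 x + 15 = 2^3 + 4*2 + 15 mod 17 = 14
LHS != RHS

No, not on the curve


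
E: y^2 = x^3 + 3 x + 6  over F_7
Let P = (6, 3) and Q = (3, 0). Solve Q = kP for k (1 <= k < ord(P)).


Enumerate multiples of P until we hit Q = (3, 0):
  1P = (6, 3)
  2P = (3, 0)
Match found at i = 2.

k = 2


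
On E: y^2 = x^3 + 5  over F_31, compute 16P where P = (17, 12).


k = 16 = 10000_2 (binary, LSB first: 00001)
Double-and-add from P = (17, 12):
  bit 0 = 0: acc unchanged = O
  bit 1 = 0: acc unchanged = O
  bit 2 = 0: acc unchanged = O
  bit 3 = 0: acc unchanged = O
  bit 4 = 1: acc = O + (22, 12) = (22, 12)

16P = (22, 12)


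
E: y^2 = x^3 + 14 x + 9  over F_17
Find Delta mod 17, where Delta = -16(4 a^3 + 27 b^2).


4 a^3 + 27 b^2 = 4*14^3 + 27*9^2 = 10976 + 2187 = 13163
Delta = -16 * (13163) = -210608
Delta mod 17 = 5

Delta = 5 (mod 17)


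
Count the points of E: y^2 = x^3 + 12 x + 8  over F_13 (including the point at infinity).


For each x in F_13, count y with y^2 = x^3 + 12 x + 8 mod 13:
  x = 2: RHS = 1, y in [1, 12]  -> 2 point(s)
  x = 4: RHS = 3, y in [4, 9]  -> 2 point(s)
  x = 6: RHS = 10, y in [6, 7]  -> 2 point(s)
  x = 9: RHS = 0, y in [0]  -> 1 point(s)
  x = 10: RHS = 10, y in [6, 7]  -> 2 point(s)
Affine points: 9. Add the point at infinity: total = 10.

#E(F_13) = 10


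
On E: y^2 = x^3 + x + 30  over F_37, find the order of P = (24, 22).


Compute successive multiples of P until we hit O:
  1P = (24, 22)
  2P = (22, 28)
  3P = (0, 17)
  4P = (23, 26)
  5P = (6, 17)
  6P = (33, 31)
  7P = (18, 21)
  8P = (31, 20)
  ... (continuing to 22P)
  22P = O

ord(P) = 22


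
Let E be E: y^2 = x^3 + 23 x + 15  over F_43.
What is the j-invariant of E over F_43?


Delta = -16(4 a^3 + 27 b^2) mod 43 = 22
-1728 * (4 a)^3 = -1728 * (4*23)^3 mod 43 = 35
j = 35 * 22^(-1) mod 43 = 27

j = 27 (mod 43)


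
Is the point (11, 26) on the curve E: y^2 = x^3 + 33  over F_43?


Check whether y^2 = x^3 + 0 x + 33 (mod 43) for (x, y) = (11, 26).
LHS: y^2 = 26^2 mod 43 = 31
RHS: x^3 + 0 x + 33 = 11^3 + 0*11 + 33 mod 43 = 31
LHS = RHS

Yes, on the curve


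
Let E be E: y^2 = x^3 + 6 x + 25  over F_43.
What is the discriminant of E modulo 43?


4 a^3 + 27 b^2 = 4*6^3 + 27*25^2 = 864 + 16875 = 17739
Delta = -16 * (17739) = -283824
Delta mod 43 = 19

Delta = 19 (mod 43)


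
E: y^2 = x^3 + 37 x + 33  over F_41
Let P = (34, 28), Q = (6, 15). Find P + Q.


P != Q, so use the chord formula.
s = (y2 - y1) / (x2 - x1) = (28) / (13) mod 41 = 40
x3 = s^2 - x1 - x2 mod 41 = 40^2 - 34 - 6 = 2
y3 = s (x1 - x3) - y1 mod 41 = 40 * (34 - 2) - 28 = 22

P + Q = (2, 22)


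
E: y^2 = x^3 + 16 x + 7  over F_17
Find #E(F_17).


For each x in F_17, count y with y^2 = x^3 + 16 x + 7 mod 17:
  x = 2: RHS = 13, y in [8, 9]  -> 2 point(s)
  x = 4: RHS = 16, y in [4, 13]  -> 2 point(s)
  x = 5: RHS = 8, y in [5, 12]  -> 2 point(s)
  x = 6: RHS = 13, y in [8, 9]  -> 2 point(s)
  x = 8: RHS = 1, y in [1, 16]  -> 2 point(s)
  x = 9: RHS = 13, y in [8, 9]  -> 2 point(s)
  x = 11: RHS = 1, y in [1, 16]  -> 2 point(s)
  x = 13: RHS = 15, y in [7, 10]  -> 2 point(s)
  x = 14: RHS = 0, y in [0]  -> 1 point(s)
  x = 15: RHS = 1, y in [1, 16]  -> 2 point(s)
Affine points: 19. Add the point at infinity: total = 20.

#E(F_17) = 20


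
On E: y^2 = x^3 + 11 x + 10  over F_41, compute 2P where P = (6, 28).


Doubling: s = (3 x1^2 + a) / (2 y1)
s = (3*6^2 + 11) / (2*28) mod 41 = 38
x3 = s^2 - 2 x1 mod 41 = 38^2 - 2*6 = 38
y3 = s (x1 - x3) - y1 mod 41 = 38 * (6 - 38) - 28 = 27

2P = (38, 27)


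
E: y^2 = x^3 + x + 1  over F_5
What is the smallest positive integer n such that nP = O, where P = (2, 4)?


Compute successive multiples of P until we hit O:
  1P = (2, 4)
  2P = (2, 1)
  3P = O

ord(P) = 3


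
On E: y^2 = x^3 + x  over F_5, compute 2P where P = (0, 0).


k = 2 = 10_2 (binary, LSB first: 01)
Double-and-add from P = (0, 0):
  bit 0 = 0: acc unchanged = O
  bit 1 = 1: acc = O + O = O

2P = O


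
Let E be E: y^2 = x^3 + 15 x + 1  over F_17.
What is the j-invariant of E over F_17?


Delta = -16(4 a^3 + 27 b^2) mod 17 = 12
-1728 * (4 a)^3 = -1728 * (4*15)^3 mod 17 = 5
j = 5 * 12^(-1) mod 17 = 16

j = 16 (mod 17)


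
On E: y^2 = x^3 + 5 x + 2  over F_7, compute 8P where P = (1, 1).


k = 8 = 1000_2 (binary, LSB first: 0001)
Double-and-add from P = (1, 1):
  bit 0 = 0: acc unchanged = O
  bit 1 = 0: acc unchanged = O
  bit 2 = 0: acc unchanged = O
  bit 3 = 1: acc = O + (1, 6) = (1, 6)

8P = (1, 6)


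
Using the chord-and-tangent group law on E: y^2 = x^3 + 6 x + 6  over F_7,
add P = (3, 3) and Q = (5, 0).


P != Q, so use the chord formula.
s = (y2 - y1) / (x2 - x1) = (4) / (2) mod 7 = 2
x3 = s^2 - x1 - x2 mod 7 = 2^2 - 3 - 5 = 3
y3 = s (x1 - x3) - y1 mod 7 = 2 * (3 - 3) - 3 = 4

P + Q = (3, 4)


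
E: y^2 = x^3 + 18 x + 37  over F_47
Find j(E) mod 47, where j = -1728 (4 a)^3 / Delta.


Delta = -16(4 a^3 + 27 b^2) mod 47 = 19
-1728 * (4 a)^3 = -1728 * (4*18)^3 mod 47 = 43
j = 43 * 19^(-1) mod 47 = 27

j = 27 (mod 47)


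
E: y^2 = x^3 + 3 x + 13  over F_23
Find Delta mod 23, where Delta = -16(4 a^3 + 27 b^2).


4 a^3 + 27 b^2 = 4*3^3 + 27*13^2 = 108 + 4563 = 4671
Delta = -16 * (4671) = -74736
Delta mod 23 = 14

Delta = 14 (mod 23)


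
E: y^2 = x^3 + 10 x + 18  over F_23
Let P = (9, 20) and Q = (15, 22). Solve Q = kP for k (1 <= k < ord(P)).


Enumerate multiples of P until we hit Q = (15, 22):
  1P = (9, 20)
  2P = (5, 3)
  3P = (17, 15)
  4P = (15, 1)
  5P = (2, 0)
  6P = (15, 22)
Match found at i = 6.

k = 6


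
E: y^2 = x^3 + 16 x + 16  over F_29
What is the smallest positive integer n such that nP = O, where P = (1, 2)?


Compute successive multiples of P until we hit O:
  1P = (1, 2)
  2P = (26, 17)
  3P = (7, 6)
  4P = (15, 8)
  5P = (12, 14)
  6P = (10, 4)
  7P = (27, 18)
  8P = (23, 9)
  ... (continuing to 35P)
  35P = O

ord(P) = 35


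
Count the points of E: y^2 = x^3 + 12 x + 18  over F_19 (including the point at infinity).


For each x in F_19, count y with y^2 = x^3 + 12 x + 18 mod 19:
  x = 3: RHS = 5, y in [9, 10]  -> 2 point(s)
  x = 4: RHS = 16, y in [4, 15]  -> 2 point(s)
  x = 9: RHS = 0, y in [0]  -> 1 point(s)
  x = 10: RHS = 17, y in [6, 13]  -> 2 point(s)
  x = 12: RHS = 9, y in [3, 16]  -> 2 point(s)
  x = 14: RHS = 4, y in [2, 17]  -> 2 point(s)
  x = 15: RHS = 1, y in [1, 18]  -> 2 point(s)
  x = 17: RHS = 5, y in [9, 10]  -> 2 point(s)
  x = 18: RHS = 5, y in [9, 10]  -> 2 point(s)
Affine points: 17. Add the point at infinity: total = 18.

#E(F_19) = 18


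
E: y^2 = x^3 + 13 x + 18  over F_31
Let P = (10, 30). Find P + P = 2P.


Doubling: s = (3 x1^2 + a) / (2 y1)
s = (3*10^2 + 13) / (2*30) mod 31 = 14
x3 = s^2 - 2 x1 mod 31 = 14^2 - 2*10 = 21
y3 = s (x1 - x3) - y1 mod 31 = 14 * (10 - 21) - 30 = 2

2P = (21, 2)


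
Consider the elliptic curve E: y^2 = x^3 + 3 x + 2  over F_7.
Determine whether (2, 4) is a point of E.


Check whether y^2 = x^3 + 3 x + 2 (mod 7) for (x, y) = (2, 4).
LHS: y^2 = 4^2 mod 7 = 2
RHS: x^3 + 3 x + 2 = 2^3 + 3*2 + 2 mod 7 = 2
LHS = RHS

Yes, on the curve


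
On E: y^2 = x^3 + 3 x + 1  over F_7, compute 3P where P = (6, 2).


k = 3 = 11_2 (binary, LSB first: 11)
Double-and-add from P = (6, 2):
  bit 0 = 1: acc = O + (6, 2) = (6, 2)
  bit 1 = 1: acc = (6, 2) + (6, 5) = O

3P = O


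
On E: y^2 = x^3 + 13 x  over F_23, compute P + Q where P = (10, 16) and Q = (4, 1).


P != Q, so use the chord formula.
s = (y2 - y1) / (x2 - x1) = (8) / (17) mod 23 = 14
x3 = s^2 - x1 - x2 mod 23 = 14^2 - 10 - 4 = 21
y3 = s (x1 - x3) - y1 mod 23 = 14 * (10 - 21) - 16 = 14

P + Q = (21, 14)


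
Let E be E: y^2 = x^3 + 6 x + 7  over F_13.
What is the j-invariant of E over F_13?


Delta = -16(4 a^3 + 27 b^2) mod 13 = 4
-1728 * (4 a)^3 = -1728 * (4*6)^3 mod 13 = 5
j = 5 * 4^(-1) mod 13 = 11

j = 11 (mod 13)


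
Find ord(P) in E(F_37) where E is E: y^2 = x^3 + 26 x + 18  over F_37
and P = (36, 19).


Compute successive multiples of P until we hit O:
  1P = (36, 19)
  2P = (29, 36)
  3P = (30, 14)
  4P = (20, 19)
  5P = (18, 18)
  6P = (24, 31)
  7P = (15, 34)
  8P = (22, 8)
  ... (continuing to 34P)
  34P = O

ord(P) = 34


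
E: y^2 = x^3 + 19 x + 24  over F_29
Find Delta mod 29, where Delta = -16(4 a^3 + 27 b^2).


4 a^3 + 27 b^2 = 4*19^3 + 27*24^2 = 27436 + 15552 = 42988
Delta = -16 * (42988) = -687808
Delta mod 29 = 14

Delta = 14 (mod 29)


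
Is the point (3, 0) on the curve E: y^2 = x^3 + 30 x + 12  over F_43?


Check whether y^2 = x^3 + 30 x + 12 (mod 43) for (x, y) = (3, 0).
LHS: y^2 = 0^2 mod 43 = 0
RHS: x^3 + 30 x + 12 = 3^3 + 30*3 + 12 mod 43 = 0
LHS = RHS

Yes, on the curve


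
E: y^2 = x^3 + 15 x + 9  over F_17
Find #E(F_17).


For each x in F_17, count y with y^2 = x^3 + 15 x + 9 mod 17:
  x = 0: RHS = 9, y in [3, 14]  -> 2 point(s)
  x = 1: RHS = 8, y in [5, 12]  -> 2 point(s)
  x = 2: RHS = 13, y in [8, 9]  -> 2 point(s)
  x = 3: RHS = 13, y in [8, 9]  -> 2 point(s)
  x = 6: RHS = 9, y in [3, 14]  -> 2 point(s)
  x = 7: RHS = 15, y in [7, 10]  -> 2 point(s)
  x = 11: RHS = 9, y in [3, 14]  -> 2 point(s)
  x = 12: RHS = 13, y in [8, 9]  -> 2 point(s)
  x = 13: RHS = 4, y in [2, 15]  -> 2 point(s)
Affine points: 18. Add the point at infinity: total = 19.

#E(F_17) = 19


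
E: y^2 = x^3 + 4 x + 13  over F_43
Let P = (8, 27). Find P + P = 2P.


Doubling: s = (3 x1^2 + a) / (2 y1)
s = (3*8^2 + 4) / (2*27) mod 43 = 10
x3 = s^2 - 2 x1 mod 43 = 10^2 - 2*8 = 41
y3 = s (x1 - x3) - y1 mod 43 = 10 * (8 - 41) - 27 = 30

2P = (41, 30)


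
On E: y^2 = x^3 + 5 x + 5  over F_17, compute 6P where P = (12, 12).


k = 6 = 110_2 (binary, LSB first: 011)
Double-and-add from P = (12, 12):
  bit 0 = 0: acc unchanged = O
  bit 1 = 1: acc = O + (6, 8) = (6, 8)
  bit 2 = 1: acc = (6, 8) + (7, 3) = (12, 5)

6P = (12, 5)


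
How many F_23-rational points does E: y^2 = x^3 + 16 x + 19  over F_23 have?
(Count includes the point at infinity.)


For each x in F_23, count y with y^2 = x^3 + 16 x + 19 mod 23:
  x = 1: RHS = 13, y in [6, 17]  -> 2 point(s)
  x = 2: RHS = 13, y in [6, 17]  -> 2 point(s)
  x = 3: RHS = 2, y in [5, 18]  -> 2 point(s)
  x = 4: RHS = 9, y in [3, 20]  -> 2 point(s)
  x = 6: RHS = 9, y in [3, 20]  -> 2 point(s)
  x = 9: RHS = 18, y in [8, 15]  -> 2 point(s)
  x = 10: RHS = 6, y in [11, 12]  -> 2 point(s)
  x = 11: RHS = 8, y in [10, 13]  -> 2 point(s)
  x = 13: RHS = 9, y in [3, 20]  -> 2 point(s)
  x = 15: RHS = 0, y in [0]  -> 1 point(s)
  x = 16: RHS = 1, y in [1, 22]  -> 2 point(s)
  x = 17: RHS = 6, y in [11, 12]  -> 2 point(s)
  x = 19: RHS = 6, y in [11, 12]  -> 2 point(s)
  x = 20: RHS = 13, y in [6, 17]  -> 2 point(s)
  x = 21: RHS = 2, y in [5, 18]  -> 2 point(s)
  x = 22: RHS = 2, y in [5, 18]  -> 2 point(s)
Affine points: 31. Add the point at infinity: total = 32.

#E(F_23) = 32


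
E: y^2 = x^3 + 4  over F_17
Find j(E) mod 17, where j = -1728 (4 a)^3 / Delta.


Delta = -16(4 a^3 + 27 b^2) mod 17 = 7
-1728 * (4 a)^3 = -1728 * (4*0)^3 mod 17 = 0
j = 0 * 7^(-1) mod 17 = 0

j = 0 (mod 17)


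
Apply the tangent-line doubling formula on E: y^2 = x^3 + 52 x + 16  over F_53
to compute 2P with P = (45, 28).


Doubling: s = (3 x1^2 + a) / (2 y1)
s = (3*45^2 + 52) / (2*28) mod 53 = 46
x3 = s^2 - 2 x1 mod 53 = 46^2 - 2*45 = 12
y3 = s (x1 - x3) - y1 mod 53 = 46 * (45 - 12) - 28 = 6

2P = (12, 6)


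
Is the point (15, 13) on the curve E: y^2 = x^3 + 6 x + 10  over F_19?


Check whether y^2 = x^3 + 6 x + 10 (mod 19) for (x, y) = (15, 13).
LHS: y^2 = 13^2 mod 19 = 17
RHS: x^3 + 6 x + 10 = 15^3 + 6*15 + 10 mod 19 = 17
LHS = RHS

Yes, on the curve


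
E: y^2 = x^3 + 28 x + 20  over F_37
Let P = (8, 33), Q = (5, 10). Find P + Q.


P != Q, so use the chord formula.
s = (y2 - y1) / (x2 - x1) = (14) / (34) mod 37 = 20
x3 = s^2 - x1 - x2 mod 37 = 20^2 - 8 - 5 = 17
y3 = s (x1 - x3) - y1 mod 37 = 20 * (8 - 17) - 33 = 9

P + Q = (17, 9)


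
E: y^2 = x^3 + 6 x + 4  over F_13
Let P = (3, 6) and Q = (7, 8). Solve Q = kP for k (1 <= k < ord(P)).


Enumerate multiples of P until we hit Q = (7, 8):
  1P = (3, 6)
  2P = (4, 1)
  3P = (5, 4)
  4P = (6, 10)
  5P = (0, 11)
  6P = (7, 5)
  7P = (12, 6)
  8P = (11, 7)
  9P = (11, 6)
  10P = (12, 7)
  11P = (7, 8)
Match found at i = 11.

k = 11


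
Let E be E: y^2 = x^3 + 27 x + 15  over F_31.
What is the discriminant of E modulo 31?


4 a^3 + 27 b^2 = 4*27^3 + 27*15^2 = 78732 + 6075 = 84807
Delta = -16 * (84807) = -1356912
Delta mod 31 = 20

Delta = 20 (mod 31)


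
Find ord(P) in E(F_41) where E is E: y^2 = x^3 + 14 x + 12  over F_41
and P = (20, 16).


Compute successive multiples of P until we hit O:
  1P = (20, 16)
  2P = (32, 31)
  3P = (29, 24)
  4P = (10, 2)
  5P = (31, 26)
  6P = (22, 12)
  7P = (3, 32)
  8P = (23, 23)
  ... (continuing to 34P)
  34P = O

ord(P) = 34


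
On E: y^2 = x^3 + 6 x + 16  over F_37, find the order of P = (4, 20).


Compute successive multiples of P until we hit O:
  1P = (4, 20)
  2P = (20, 25)
  3P = (17, 6)
  4P = (13, 21)
  5P = (36, 34)
  6P = (30, 1)
  7P = (28, 26)
  8P = (12, 15)
  ... (continuing to 46P)
  46P = O

ord(P) = 46


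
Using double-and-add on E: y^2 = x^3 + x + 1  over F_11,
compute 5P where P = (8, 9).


k = 5 = 101_2 (binary, LSB first: 101)
Double-and-add from P = (8, 9):
  bit 0 = 1: acc = O + (8, 9) = (8, 9)
  bit 1 = 0: acc unchanged = (8, 9)
  bit 2 = 1: acc = (8, 9) + (3, 3) = (1, 6)

5P = (1, 6)


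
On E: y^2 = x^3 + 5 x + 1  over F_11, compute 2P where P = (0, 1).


Doubling: s = (3 x1^2 + a) / (2 y1)
s = (3*0^2 + 5) / (2*1) mod 11 = 8
x3 = s^2 - 2 x1 mod 11 = 8^2 - 2*0 = 9
y3 = s (x1 - x3) - y1 mod 11 = 8 * (0 - 9) - 1 = 4

2P = (9, 4)


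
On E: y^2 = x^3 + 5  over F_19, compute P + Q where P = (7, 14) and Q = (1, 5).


P != Q, so use the chord formula.
s = (y2 - y1) / (x2 - x1) = (10) / (13) mod 19 = 11
x3 = s^2 - x1 - x2 mod 19 = 11^2 - 7 - 1 = 18
y3 = s (x1 - x3) - y1 mod 19 = 11 * (7 - 18) - 14 = 17

P + Q = (18, 17)


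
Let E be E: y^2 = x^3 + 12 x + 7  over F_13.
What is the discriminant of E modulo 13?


4 a^3 + 27 b^2 = 4*12^3 + 27*7^2 = 6912 + 1323 = 8235
Delta = -16 * (8235) = -131760
Delta mod 13 = 8

Delta = 8 (mod 13)


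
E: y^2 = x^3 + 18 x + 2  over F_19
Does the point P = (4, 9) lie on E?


Check whether y^2 = x^3 + 18 x + 2 (mod 19) for (x, y) = (4, 9).
LHS: y^2 = 9^2 mod 19 = 5
RHS: x^3 + 18 x + 2 = 4^3 + 18*4 + 2 mod 19 = 5
LHS = RHS

Yes, on the curve


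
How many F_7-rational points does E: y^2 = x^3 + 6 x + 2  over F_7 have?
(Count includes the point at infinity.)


For each x in F_7, count y with y^2 = x^3 + 6 x + 2 mod 7:
  x = 0: RHS = 2, y in [3, 4]  -> 2 point(s)
  x = 1: RHS = 2, y in [3, 4]  -> 2 point(s)
  x = 2: RHS = 1, y in [1, 6]  -> 2 point(s)
  x = 6: RHS = 2, y in [3, 4]  -> 2 point(s)
Affine points: 8. Add the point at infinity: total = 9.

#E(F_7) = 9


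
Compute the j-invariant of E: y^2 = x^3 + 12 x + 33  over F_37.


Delta = -16(4 a^3 + 27 b^2) mod 37 = 8
-1728 * (4 a)^3 = -1728 * (4*12)^3 mod 37 = 26
j = 26 * 8^(-1) mod 37 = 31

j = 31 (mod 37)


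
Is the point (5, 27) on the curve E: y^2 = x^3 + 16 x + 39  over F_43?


Check whether y^2 = x^3 + 16 x + 39 (mod 43) for (x, y) = (5, 27).
LHS: y^2 = 27^2 mod 43 = 41
RHS: x^3 + 16 x + 39 = 5^3 + 16*5 + 39 mod 43 = 29
LHS != RHS

No, not on the curve


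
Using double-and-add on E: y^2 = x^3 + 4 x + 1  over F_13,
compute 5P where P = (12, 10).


k = 5 = 101_2 (binary, LSB first: 101)
Double-and-add from P = (12, 10):
  bit 0 = 1: acc = O + (12, 10) = (12, 10)
  bit 1 = 0: acc unchanged = (12, 10)
  bit 2 = 1: acc = (12, 10) + (10, 12) = (5, 9)

5P = (5, 9)


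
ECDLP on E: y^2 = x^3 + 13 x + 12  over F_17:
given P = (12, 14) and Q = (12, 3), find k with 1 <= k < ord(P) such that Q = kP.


Enumerate multiples of P until we hit Q = (12, 3):
  1P = (12, 14)
  2P = (6, 0)
  3P = (12, 3)
Match found at i = 3.

k = 3


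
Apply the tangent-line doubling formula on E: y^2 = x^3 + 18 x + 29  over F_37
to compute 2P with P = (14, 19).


Doubling: s = (3 x1^2 + a) / (2 y1)
s = (3*14^2 + 18) / (2*19) mod 37 = 14
x3 = s^2 - 2 x1 mod 37 = 14^2 - 2*14 = 20
y3 = s (x1 - x3) - y1 mod 37 = 14 * (14 - 20) - 19 = 8

2P = (20, 8)


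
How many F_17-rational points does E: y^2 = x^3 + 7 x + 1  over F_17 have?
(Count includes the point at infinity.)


For each x in F_17, count y with y^2 = x^3 + 7 x + 1 mod 17:
  x = 0: RHS = 1, y in [1, 16]  -> 2 point(s)
  x = 1: RHS = 9, y in [3, 14]  -> 2 point(s)
  x = 3: RHS = 15, y in [7, 10]  -> 2 point(s)
  x = 4: RHS = 8, y in [5, 12]  -> 2 point(s)
  x = 5: RHS = 8, y in [5, 12]  -> 2 point(s)
  x = 6: RHS = 4, y in [2, 15]  -> 2 point(s)
  x = 7: RHS = 2, y in [6, 11]  -> 2 point(s)
  x = 8: RHS = 8, y in [5, 12]  -> 2 point(s)
  x = 10: RHS = 0, y in [0]  -> 1 point(s)
  x = 11: RHS = 15, y in [7, 10]  -> 2 point(s)
  x = 14: RHS = 4, y in [2, 15]  -> 2 point(s)
  x = 15: RHS = 13, y in [8, 9]  -> 2 point(s)
Affine points: 23. Add the point at infinity: total = 24.

#E(F_17) = 24


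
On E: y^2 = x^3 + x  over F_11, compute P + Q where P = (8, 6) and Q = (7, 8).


P != Q, so use the chord formula.
s = (y2 - y1) / (x2 - x1) = (2) / (10) mod 11 = 9
x3 = s^2 - x1 - x2 mod 11 = 9^2 - 8 - 7 = 0
y3 = s (x1 - x3) - y1 mod 11 = 9 * (8 - 0) - 6 = 0

P + Q = (0, 0)


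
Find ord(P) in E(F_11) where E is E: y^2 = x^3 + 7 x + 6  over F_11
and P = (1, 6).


Compute successive multiples of P until we hit O:
  1P = (1, 6)
  2P = (10, 3)
  3P = (5, 10)
  4P = (6, 0)
  5P = (5, 1)
  6P = (10, 8)
  7P = (1, 5)
  8P = O

ord(P) = 8


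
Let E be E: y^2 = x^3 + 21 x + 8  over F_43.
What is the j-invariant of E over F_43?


Delta = -16(4 a^3 + 27 b^2) mod 43 = 9
-1728 * (4 a)^3 = -1728 * (4*21)^3 mod 43 = 21
j = 21 * 9^(-1) mod 43 = 31

j = 31 (mod 43)


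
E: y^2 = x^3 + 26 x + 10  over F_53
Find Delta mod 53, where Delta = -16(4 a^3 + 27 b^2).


4 a^3 + 27 b^2 = 4*26^3 + 27*10^2 = 70304 + 2700 = 73004
Delta = -16 * (73004) = -1168064
Delta mod 53 = 3

Delta = 3 (mod 53)


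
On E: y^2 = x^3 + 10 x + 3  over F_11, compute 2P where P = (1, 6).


Doubling: s = (3 x1^2 + a) / (2 y1)
s = (3*1^2 + 10) / (2*6) mod 11 = 2
x3 = s^2 - 2 x1 mod 11 = 2^2 - 2*1 = 2
y3 = s (x1 - x3) - y1 mod 11 = 2 * (1 - 2) - 6 = 3

2P = (2, 3)


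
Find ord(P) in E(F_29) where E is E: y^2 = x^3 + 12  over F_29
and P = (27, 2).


Compute successive multiples of P until we hit O:
  1P = (27, 2)
  2P = (13, 11)
  3P = (23, 12)
  4P = (7, 6)
  5P = (2, 22)
  6P = (25, 8)
  7P = (15, 20)
  8P = (11, 3)
  ... (continuing to 30P)
  30P = O

ord(P) = 30


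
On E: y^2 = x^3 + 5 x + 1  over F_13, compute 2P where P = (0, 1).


k = 2 = 10_2 (binary, LSB first: 01)
Double-and-add from P = (0, 1):
  bit 0 = 0: acc unchanged = O
  bit 1 = 1: acc = O + (3, 11) = (3, 11)

2P = (3, 11)


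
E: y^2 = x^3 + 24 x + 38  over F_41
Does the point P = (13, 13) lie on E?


Check whether y^2 = x^3 + 24 x + 38 (mod 41) for (x, y) = (13, 13).
LHS: y^2 = 13^2 mod 41 = 5
RHS: x^3 + 24 x + 38 = 13^3 + 24*13 + 38 mod 41 = 5
LHS = RHS

Yes, on the curve


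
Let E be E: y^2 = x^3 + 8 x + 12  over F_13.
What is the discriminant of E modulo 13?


4 a^3 + 27 b^2 = 4*8^3 + 27*12^2 = 2048 + 3888 = 5936
Delta = -16 * (5936) = -94976
Delta mod 13 = 2

Delta = 2 (mod 13)


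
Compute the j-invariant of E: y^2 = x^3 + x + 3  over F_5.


Delta = -16(4 a^3 + 27 b^2) mod 5 = 3
-1728 * (4 a)^3 = -1728 * (4*1)^3 mod 5 = 3
j = 3 * 3^(-1) mod 5 = 1

j = 1 (mod 5)


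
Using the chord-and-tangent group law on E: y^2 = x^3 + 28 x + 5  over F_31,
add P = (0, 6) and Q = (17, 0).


P != Q, so use the chord formula.
s = (y2 - y1) / (x2 - x1) = (25) / (17) mod 31 = 27
x3 = s^2 - x1 - x2 mod 31 = 27^2 - 0 - 17 = 30
y3 = s (x1 - x3) - y1 mod 31 = 27 * (0 - 30) - 6 = 21

P + Q = (30, 21)


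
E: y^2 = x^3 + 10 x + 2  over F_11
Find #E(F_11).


For each x in F_11, count y with y^2 = x^3 + 10 x + 2 mod 11:
  x = 3: RHS = 4, y in [2, 9]  -> 2 point(s)
  x = 5: RHS = 1, y in [1, 10]  -> 2 point(s)
  x = 6: RHS = 3, y in [5, 6]  -> 2 point(s)
  x = 8: RHS = 0, y in [0]  -> 1 point(s)
Affine points: 7. Add the point at infinity: total = 8.

#E(F_11) = 8
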